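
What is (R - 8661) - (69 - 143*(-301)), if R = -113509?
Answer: -165282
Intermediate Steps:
(R - 8661) - (69 - 143*(-301)) = (-113509 - 8661) - (69 - 143*(-301)) = -122170 - (69 + 43043) = -122170 - 1*43112 = -122170 - 43112 = -165282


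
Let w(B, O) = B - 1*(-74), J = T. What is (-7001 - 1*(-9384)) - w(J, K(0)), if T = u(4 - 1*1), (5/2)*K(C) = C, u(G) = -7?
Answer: 2316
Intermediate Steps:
K(C) = 2*C/5
T = -7
J = -7
w(B, O) = 74 + B (w(B, O) = B + 74 = 74 + B)
(-7001 - 1*(-9384)) - w(J, K(0)) = (-7001 - 1*(-9384)) - (74 - 7) = (-7001 + 9384) - 1*67 = 2383 - 67 = 2316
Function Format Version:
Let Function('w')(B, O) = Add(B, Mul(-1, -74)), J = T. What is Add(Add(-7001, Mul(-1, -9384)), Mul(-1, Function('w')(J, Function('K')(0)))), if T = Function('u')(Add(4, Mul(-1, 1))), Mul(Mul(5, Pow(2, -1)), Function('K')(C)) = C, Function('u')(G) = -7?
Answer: 2316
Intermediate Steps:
Function('K')(C) = Mul(Rational(2, 5), C)
T = -7
J = -7
Function('w')(B, O) = Add(74, B) (Function('w')(B, O) = Add(B, 74) = Add(74, B))
Add(Add(-7001, Mul(-1, -9384)), Mul(-1, Function('w')(J, Function('K')(0)))) = Add(Add(-7001, Mul(-1, -9384)), Mul(-1, Add(74, -7))) = Add(Add(-7001, 9384), Mul(-1, 67)) = Add(2383, -67) = 2316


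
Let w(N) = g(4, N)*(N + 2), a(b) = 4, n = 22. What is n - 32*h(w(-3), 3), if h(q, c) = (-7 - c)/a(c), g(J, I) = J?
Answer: 102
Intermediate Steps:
w(N) = 8 + 4*N (w(N) = 4*(N + 2) = 4*(2 + N) = 8 + 4*N)
h(q, c) = -7/4 - c/4 (h(q, c) = (-7 - c)/4 = (-7 - c)*(1/4) = -7/4 - c/4)
n - 32*h(w(-3), 3) = 22 - 32*(-7/4 - 1/4*3) = 22 - 32*(-7/4 - 3/4) = 22 - 32*(-5/2) = 22 + 80 = 102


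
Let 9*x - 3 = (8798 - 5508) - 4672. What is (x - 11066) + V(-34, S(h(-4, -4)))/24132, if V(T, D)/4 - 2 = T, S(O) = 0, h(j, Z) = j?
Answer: -203056799/18099 ≈ -11219.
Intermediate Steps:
x = -1379/9 (x = ⅓ + ((8798 - 5508) - 4672)/9 = ⅓ + (3290 - 4672)/9 = ⅓ + (⅑)*(-1382) = ⅓ - 1382/9 = -1379/9 ≈ -153.22)
V(T, D) = 8 + 4*T
(x - 11066) + V(-34, S(h(-4, -4)))/24132 = (-1379/9 - 11066) + (8 + 4*(-34))/24132 = -100973/9 + (8 - 136)*(1/24132) = -100973/9 - 128*1/24132 = -100973/9 - 32/6033 = -203056799/18099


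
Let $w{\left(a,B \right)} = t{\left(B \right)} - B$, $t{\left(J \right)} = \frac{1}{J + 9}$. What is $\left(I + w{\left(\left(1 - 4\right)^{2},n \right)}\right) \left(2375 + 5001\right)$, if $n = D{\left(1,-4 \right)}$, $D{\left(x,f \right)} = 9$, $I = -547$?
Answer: $- \frac{36905816}{9} \approx -4.1006 \cdot 10^{6}$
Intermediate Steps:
$n = 9$
$t{\left(J \right)} = \frac{1}{9 + J}$
$w{\left(a,B \right)} = \frac{1}{9 + B} - B$
$\left(I + w{\left(\left(1 - 4\right)^{2},n \right)}\right) \left(2375 + 5001\right) = \left(-547 + \frac{1 - 9 \left(9 + 9\right)}{9 + 9}\right) \left(2375 + 5001\right) = \left(-547 + \frac{1 - 9 \cdot 18}{18}\right) 7376 = \left(-547 + \frac{1 - 162}{18}\right) 7376 = \left(-547 + \frac{1}{18} \left(-161\right)\right) 7376 = \left(-547 - \frac{161}{18}\right) 7376 = \left(- \frac{10007}{18}\right) 7376 = - \frac{36905816}{9}$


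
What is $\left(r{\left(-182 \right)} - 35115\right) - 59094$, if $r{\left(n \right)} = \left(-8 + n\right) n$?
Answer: $-59629$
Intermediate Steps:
$r{\left(n \right)} = n \left(-8 + n\right)$
$\left(r{\left(-182 \right)} - 35115\right) - 59094 = \left(- 182 \left(-8 - 182\right) - 35115\right) - 59094 = \left(\left(-182\right) \left(-190\right) - 35115\right) - 59094 = \left(34580 - 35115\right) - 59094 = -535 - 59094 = -59629$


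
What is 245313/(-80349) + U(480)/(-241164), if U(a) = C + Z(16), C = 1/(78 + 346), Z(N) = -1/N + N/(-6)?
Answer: -7166865365695/2347419818304 ≈ -3.0531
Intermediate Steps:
Z(N) = -1/N - N/6 (Z(N) = -1/N + N*(-1/6) = -1/N - N/6)
C = 1/424 ≈ 0.0023585
U(a) = -6937/2544 (U(a) = 1/424 + (-1/16 - 1/6*16) = 1/424 + (-1*1/16 - 8/3) = 1/424 + (-1/16 - 8/3) = 1/424 - 131/48 = -6937/2544)
245313/(-80349) + U(480)/(-241164) = 245313/(-80349) - 6937/2544/(-241164) = 245313*(-1/80349) - 6937/2544*(-1/241164) = -81771/26783 + 991/87645888 = -7166865365695/2347419818304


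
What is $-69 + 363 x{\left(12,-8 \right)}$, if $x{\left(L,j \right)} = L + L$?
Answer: $8643$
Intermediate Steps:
$x{\left(L,j \right)} = 2 L$
$-69 + 363 x{\left(12,-8 \right)} = -69 + 363 \cdot 2 \cdot 12 = -69 + 363 \cdot 24 = -69 + 8712 = 8643$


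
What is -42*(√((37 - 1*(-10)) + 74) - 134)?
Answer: 5166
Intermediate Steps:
-42*(√((37 - 1*(-10)) + 74) - 134) = -42*(√((37 + 10) + 74) - 134) = -42*(√(47 + 74) - 134) = -42*(√121 - 134) = -42*(11 - 134) = -42*(-123) = 5166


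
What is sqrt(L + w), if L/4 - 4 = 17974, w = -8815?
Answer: sqrt(63097) ≈ 251.19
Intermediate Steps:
L = 71912 (L = 16 + 4*17974 = 16 + 71896 = 71912)
sqrt(L + w) = sqrt(71912 - 8815) = sqrt(63097)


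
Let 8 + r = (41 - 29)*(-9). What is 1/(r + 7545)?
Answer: 1/7429 ≈ 0.00013461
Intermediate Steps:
r = -116 (r = -8 + (41 - 29)*(-9) = -8 + 12*(-9) = -8 - 108 = -116)
1/(r + 7545) = 1/(-116 + 7545) = 1/7429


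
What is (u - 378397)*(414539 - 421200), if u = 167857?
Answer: 1402406940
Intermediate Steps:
(u - 378397)*(414539 - 421200) = (167857 - 378397)*(414539 - 421200) = -210540*(-6661) = 1402406940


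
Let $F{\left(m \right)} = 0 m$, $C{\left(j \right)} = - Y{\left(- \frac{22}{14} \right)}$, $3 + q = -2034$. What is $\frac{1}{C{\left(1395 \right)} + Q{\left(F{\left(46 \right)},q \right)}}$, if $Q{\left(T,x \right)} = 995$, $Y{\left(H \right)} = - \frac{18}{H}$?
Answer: $\frac{11}{10819} \approx 0.0010167$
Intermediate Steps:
$q = -2037$ ($q = -3 - 2034 = -2037$)
$C{\left(j \right)} = - \frac{126}{11}$ ($C{\left(j \right)} = - \frac{-18}{\left(-22\right) \frac{1}{14}} = - \frac{-18}{- \frac{11}{7}} = - \frac{\left(-18\right) \left(-7\right)}{11} = \left(-1\right) \frac{126}{11} = - \frac{126}{11}$)
$F{\left(m \right)} = 0$
$\frac{1}{C{\left(1395 \right)} + Q{\left(F{\left(46 \right)},q \right)}} = \frac{1}{- \frac{126}{11} + 995} = \frac{1}{\frac{10819}{11}} = \frac{11}{10819}$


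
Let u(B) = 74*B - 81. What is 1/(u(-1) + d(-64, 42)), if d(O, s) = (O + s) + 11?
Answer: -1/166 ≈ -0.0060241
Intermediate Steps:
d(O, s) = 11 + O + s
u(B) = -81 + 74*B
1/(u(-1) + d(-64, 42)) = 1/((-81 + 74*(-1)) + (11 - 64 + 42)) = 1/((-81 - 74) - 11) = 1/(-155 - 11) = 1/(-166) = -1/166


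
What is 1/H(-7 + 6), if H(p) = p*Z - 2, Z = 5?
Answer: -1/7 ≈ -0.14286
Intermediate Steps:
H(p) = -2 + 5*p (H(p) = p*5 - 2 = 5*p - 2 = -2 + 5*p)
1/H(-7 + 6) = 1/(-2 + 5*(-7 + 6)) = 1/(-2 + 5*(-1)) = 1/(-2 - 5) = 1/(-7) = -1/7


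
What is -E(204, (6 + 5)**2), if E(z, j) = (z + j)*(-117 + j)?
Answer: -1300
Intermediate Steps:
E(z, j) = (-117 + j)*(j + z) (E(z, j) = (j + z)*(-117 + j) = (-117 + j)*(j + z))
-E(204, (6 + 5)**2) = -(((6 + 5)**2)**2 - 117*(6 + 5)**2 - 117*204 + (6 + 5)**2*204) = -((11**2)**2 - 117*11**2 - 23868 + 11**2*204) = -(121**2 - 117*121 - 23868 + 121*204) = -(14641 - 14157 - 23868 + 24684) = -1*1300 = -1300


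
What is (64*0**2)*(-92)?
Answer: 0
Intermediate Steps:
(64*0**2)*(-92) = (64*0)*(-92) = 0*(-92) = 0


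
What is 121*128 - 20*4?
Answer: 15408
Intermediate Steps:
121*128 - 20*4 = 15488 - 80 = 15408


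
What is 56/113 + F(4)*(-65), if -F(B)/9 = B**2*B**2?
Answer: 16922936/113 ≈ 1.4976e+5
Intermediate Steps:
F(B) = -9*B**4 (F(B) = -9*B**2*B**2 = -9*B**4)
56/113 + F(4)*(-65) = 56/113 - 9*4**4*(-65) = 56*(1/113) - 9*256*(-65) = 56/113 - 2304*(-65) = 56/113 + 149760 = 16922936/113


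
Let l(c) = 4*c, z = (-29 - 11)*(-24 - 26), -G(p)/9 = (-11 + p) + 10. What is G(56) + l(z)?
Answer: 7505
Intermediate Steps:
G(p) = 9 - 9*p (G(p) = -9*((-11 + p) + 10) = -9*(-1 + p) = 9 - 9*p)
z = 2000 (z = -40*(-50) = 2000)
G(56) + l(z) = (9 - 9*56) + 4*2000 = (9 - 504) + 8000 = -495 + 8000 = 7505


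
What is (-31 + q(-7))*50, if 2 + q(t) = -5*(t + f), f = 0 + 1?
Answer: -150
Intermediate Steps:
f = 1
q(t) = -7 - 5*t (q(t) = -2 - 5*(t + 1) = -2 - 5*(1 + t) = -2 + (-5 - 5*t) = -7 - 5*t)
(-31 + q(-7))*50 = (-31 + (-7 - 5*(-7)))*50 = (-31 + (-7 + 35))*50 = (-31 + 28)*50 = -3*50 = -150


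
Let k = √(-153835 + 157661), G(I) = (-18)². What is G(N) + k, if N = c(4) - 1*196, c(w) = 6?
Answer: 324 + √3826 ≈ 385.85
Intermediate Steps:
N = -190 (N = 6 - 1*196 = 6 - 196 = -190)
G(I) = 324
k = √3826 ≈ 61.855
G(N) + k = 324 + √3826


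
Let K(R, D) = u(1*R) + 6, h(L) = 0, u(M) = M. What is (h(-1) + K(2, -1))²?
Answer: 64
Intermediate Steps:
K(R, D) = 6 + R (K(R, D) = 1*R + 6 = R + 6 = 6 + R)
(h(-1) + K(2, -1))² = (0 + (6 + 2))² = (0 + 8)² = 8² = 64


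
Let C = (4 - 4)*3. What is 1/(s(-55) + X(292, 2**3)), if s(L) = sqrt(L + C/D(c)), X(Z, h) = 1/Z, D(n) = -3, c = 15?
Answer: 292/4689521 - 85264*I*sqrt(55)/4689521 ≈ 6.2266e-5 - 0.13484*I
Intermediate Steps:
C = 0 (C = 0*3 = 0)
s(L) = sqrt(L) (s(L) = sqrt(L + 0/(-3)) = sqrt(L + 0*(-1/3)) = sqrt(L + 0) = sqrt(L))
1/(s(-55) + X(292, 2**3)) = 1/(sqrt(-55) + 1/292) = 1/(I*sqrt(55) + 1/292) = 1/(1/292 + I*sqrt(55))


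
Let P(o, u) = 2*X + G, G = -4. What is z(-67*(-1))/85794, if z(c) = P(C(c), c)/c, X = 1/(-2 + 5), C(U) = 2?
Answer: -5/8622297 ≈ -5.7989e-7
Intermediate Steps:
X = ⅓ (X = 1/3 = ⅓ ≈ 0.33333)
P(o, u) = -10/3 (P(o, u) = 2*(⅓) - 4 = ⅔ - 4 = -10/3)
z(c) = -10/(3*c)
z(-67*(-1))/85794 = -10/(3*((-67*(-1))))/85794 = -10/3/67*(1/85794) = -10/3*1/67*(1/85794) = -10/201*1/85794 = -5/8622297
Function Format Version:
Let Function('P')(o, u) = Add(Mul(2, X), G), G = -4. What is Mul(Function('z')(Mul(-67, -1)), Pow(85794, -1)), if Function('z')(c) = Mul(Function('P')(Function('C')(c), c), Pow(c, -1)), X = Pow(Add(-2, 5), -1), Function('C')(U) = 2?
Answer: Rational(-5, 8622297) ≈ -5.7989e-7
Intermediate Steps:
X = Rational(1, 3) (X = Pow(3, -1) = Rational(1, 3) ≈ 0.33333)
Function('P')(o, u) = Rational(-10, 3) (Function('P')(o, u) = Add(Mul(2, Rational(1, 3)), -4) = Add(Rational(2, 3), -4) = Rational(-10, 3))
Function('z')(c) = Mul(Rational(-10, 3), Pow(c, -1))
Mul(Function('z')(Mul(-67, -1)), Pow(85794, -1)) = Mul(Mul(Rational(-10, 3), Pow(Mul(-67, -1), -1)), Pow(85794, -1)) = Mul(Mul(Rational(-10, 3), Pow(67, -1)), Rational(1, 85794)) = Mul(Mul(Rational(-10, 3), Rational(1, 67)), Rational(1, 85794)) = Mul(Rational(-10, 201), Rational(1, 85794)) = Rational(-5, 8622297)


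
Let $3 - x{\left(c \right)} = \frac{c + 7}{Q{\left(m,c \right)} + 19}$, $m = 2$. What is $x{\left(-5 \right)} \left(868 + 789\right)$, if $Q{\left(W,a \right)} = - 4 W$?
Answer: $\frac{51367}{11} \approx 4669.7$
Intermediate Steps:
$x{\left(c \right)} = \frac{26}{11} - \frac{c}{11}$ ($x{\left(c \right)} = 3 - \frac{c + 7}{\left(-4\right) 2 + 19} = 3 - \frac{7 + c}{-8 + 19} = 3 - \frac{7 + c}{11} = 3 - \left(7 + c\right) \frac{1}{11} = 3 - \left(\frac{7}{11} + \frac{c}{11}\right) = \frac{26}{11} - \frac{c}{11}$)
$x{\left(-5 \right)} \left(868 + 789\right) = \left(\frac{26}{11} - - \frac{5}{11}\right) \left(868 + 789\right) = \left(\frac{26}{11} + \frac{5}{11}\right) 1657 = \frac{31}{11} \cdot 1657 = \frac{51367}{11}$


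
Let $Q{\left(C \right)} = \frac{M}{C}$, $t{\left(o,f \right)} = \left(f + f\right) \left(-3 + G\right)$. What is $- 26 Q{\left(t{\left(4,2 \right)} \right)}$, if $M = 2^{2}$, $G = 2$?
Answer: $26$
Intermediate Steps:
$t{\left(o,f \right)} = - 2 f$ ($t{\left(o,f \right)} = \left(f + f\right) \left(-3 + 2\right) = 2 f \left(-1\right) = - 2 f$)
$M = 4$
$Q{\left(C \right)} = \frac{4}{C}$
$- 26 Q{\left(t{\left(4,2 \right)} \right)} = - 26 \frac{4}{\left(-2\right) 2} = - 26 \frac{4}{-4} = - 26 \cdot 4 \left(- \frac{1}{4}\right) = \left(-26\right) \left(-1\right) = 26$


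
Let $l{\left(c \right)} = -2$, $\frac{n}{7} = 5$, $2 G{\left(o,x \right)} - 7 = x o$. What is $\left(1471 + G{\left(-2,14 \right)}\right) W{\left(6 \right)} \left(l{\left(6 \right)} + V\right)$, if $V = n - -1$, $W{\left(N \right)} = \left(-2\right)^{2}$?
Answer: $198628$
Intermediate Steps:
$G{\left(o,x \right)} = \frac{7}{2} + \frac{o x}{2}$ ($G{\left(o,x \right)} = \frac{7}{2} + \frac{x o}{2} = \frac{7}{2} + \frac{o x}{2}$)
$W{\left(N \right)} = 4$
$n = 35$ ($n = 7 \cdot 5 = 35$)
$V = 36$ ($V = 35 - -1 = 35 + 1 = 36$)
$\left(1471 + G{\left(-2,14 \right)}\right) W{\left(6 \right)} \left(l{\left(6 \right)} + V\right) = \left(1471 + \left(\frac{7}{2} + \frac{1}{2} \left(-2\right) 14\right)\right) 4 \left(-2 + 36\right) = \left(1471 + \left(\frac{7}{2} - 14\right)\right) 4 \cdot 34 = \left(1471 - \frac{21}{2}\right) 136 = \frac{2921}{2} \cdot 136 = 198628$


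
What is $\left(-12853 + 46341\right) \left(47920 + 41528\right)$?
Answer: $2995434624$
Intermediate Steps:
$\left(-12853 + 46341\right) \left(47920 + 41528\right) = 33488 \cdot 89448 = 2995434624$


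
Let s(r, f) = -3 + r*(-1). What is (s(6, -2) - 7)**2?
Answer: 256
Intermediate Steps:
s(r, f) = -3 - r
(s(6, -2) - 7)**2 = ((-3 - 1*6) - 7)**2 = ((-3 - 6) - 7)**2 = (-9 - 7)**2 = (-16)**2 = 256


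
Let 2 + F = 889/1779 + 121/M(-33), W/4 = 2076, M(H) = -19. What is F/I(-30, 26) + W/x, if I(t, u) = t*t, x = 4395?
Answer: 1676308103/891332370 ≈ 1.8807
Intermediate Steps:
I(t, u) = t**2
W = 8304 (W = 4*2076 = 8304)
F = -265970/33801 (F = -2 + (889/1779 + 121/(-19)) = -2 + (889*(1/1779) + 121*(-1/19)) = -2 + (889/1779 - 121/19) = -2 - 198368/33801 = -265970/33801 ≈ -7.8687)
F/I(-30, 26) + W/x = -265970/(33801*((-30)**2)) + 8304/4395 = -265970/33801/900 + 8304*(1/4395) = -265970/33801*1/900 + 2768/1465 = -26597/3042090 + 2768/1465 = 1676308103/891332370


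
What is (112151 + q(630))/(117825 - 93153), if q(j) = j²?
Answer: 509051/24672 ≈ 20.633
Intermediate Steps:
(112151 + q(630))/(117825 - 93153) = (112151 + 630²)/(117825 - 93153) = (112151 + 396900)/24672 = 509051*(1/24672) = 509051/24672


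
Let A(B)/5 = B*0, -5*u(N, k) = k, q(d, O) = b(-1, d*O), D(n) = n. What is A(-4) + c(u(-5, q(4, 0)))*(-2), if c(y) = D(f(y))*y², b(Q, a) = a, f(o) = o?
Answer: 0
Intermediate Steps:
q(d, O) = O*d (q(d, O) = d*O = O*d)
u(N, k) = -k/5
A(B) = 0 (A(B) = 5*(B*0) = 5*0 = 0)
c(y) = y³ (c(y) = y*y² = y³)
A(-4) + c(u(-5, q(4, 0)))*(-2) = 0 + (-0*4)³*(-2) = 0 + (-⅕*0)³*(-2) = 0 + 0³*(-2) = 0 + 0*(-2) = 0 + 0 = 0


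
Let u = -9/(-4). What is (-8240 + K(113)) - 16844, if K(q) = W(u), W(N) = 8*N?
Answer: -25066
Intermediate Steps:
u = 9/4 (u = -9*(-¼) = 9/4 ≈ 2.2500)
K(q) = 18 (K(q) = 8*(9/4) = 18)
(-8240 + K(113)) - 16844 = (-8240 + 18) - 16844 = -8222 - 16844 = -25066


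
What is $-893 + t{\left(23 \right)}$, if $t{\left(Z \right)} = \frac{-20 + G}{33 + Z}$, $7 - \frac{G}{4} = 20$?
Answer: $- \frac{6260}{7} \approx -894.29$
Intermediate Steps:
$G = -52$ ($G = 28 - 80 = -52$)
$t{\left(Z \right)} = - \frac{72}{33 + Z}$ ($t{\left(Z \right)} = \frac{-20 - 52}{33 + Z} = - \frac{72}{33 + Z}$)
$-893 + t{\left(23 \right)} = -893 - \frac{72}{33 + 23} = -893 - \frac{72}{56} = -893 - \frac{9}{7} = - \frac{6260}{7}$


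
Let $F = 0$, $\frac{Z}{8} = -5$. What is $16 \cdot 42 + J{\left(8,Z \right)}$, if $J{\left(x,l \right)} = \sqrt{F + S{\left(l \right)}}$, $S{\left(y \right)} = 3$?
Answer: $672 + \sqrt{3} \approx 673.73$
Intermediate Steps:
$Z = -40$ ($Z = 8 \left(-5\right) = -40$)
$J{\left(x,l \right)} = \sqrt{3}$ ($J{\left(x,l \right)} = \sqrt{0 + 3} = \sqrt{3}$)
$16 \cdot 42 + J{\left(8,Z \right)} = 16 \cdot 42 + \sqrt{3} = 672 + \sqrt{3}$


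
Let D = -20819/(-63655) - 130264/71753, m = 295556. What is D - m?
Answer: -1349940271645753/4567437215 ≈ -2.9556e+5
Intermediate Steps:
D = -6798129213/4567437215 (D = -20819*(-1/63655) - 130264*1/71753 = 20819/63655 - 130264/71753 = -6798129213/4567437215 ≈ -1.4884)
D - m = -6798129213/4567437215 - 1*295556 = -6798129213/4567437215 - 295556 = -1349940271645753/4567437215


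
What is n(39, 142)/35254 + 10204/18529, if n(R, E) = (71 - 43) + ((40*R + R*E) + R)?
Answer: 492492101/653221366 ≈ 0.75394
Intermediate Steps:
n(R, E) = 28 + 41*R + E*R (n(R, E) = 28 + ((40*R + E*R) + R) = 28 + (41*R + E*R) = 28 + 41*R + E*R)
n(39, 142)/35254 + 10204/18529 = (28 + 41*39 + 142*39)/35254 + 10204/18529 = (28 + 1599 + 5538)*(1/35254) + 10204*(1/18529) = 7165*(1/35254) + 10204/18529 = 7165/35254 + 10204/18529 = 492492101/653221366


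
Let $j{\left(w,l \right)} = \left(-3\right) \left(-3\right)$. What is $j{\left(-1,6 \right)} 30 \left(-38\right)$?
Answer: $-10260$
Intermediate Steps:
$j{\left(w,l \right)} = 9$
$j{\left(-1,6 \right)} 30 \left(-38\right) = 9 \cdot 30 \left(-38\right) = 270 \left(-38\right) = -10260$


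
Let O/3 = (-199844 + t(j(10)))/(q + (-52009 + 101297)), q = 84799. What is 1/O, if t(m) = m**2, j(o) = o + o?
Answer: -134087/598332 ≈ -0.22410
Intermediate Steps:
j(o) = 2*o
O = -598332/134087 (O = 3*((-199844 + (2*10)**2)/(84799 + (-52009 + 101297))) = 3*((-199844 + 20**2)/(84799 + 49288)) = 3*((-199844 + 400)/134087) = 3*(-199444*1/134087) = 3*(-199444/134087) = -598332/134087 ≈ -4.4623)
1/O = 1/(-598332/134087) = -134087/598332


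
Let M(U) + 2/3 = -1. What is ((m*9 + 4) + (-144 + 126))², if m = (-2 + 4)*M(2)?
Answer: 1936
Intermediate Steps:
M(U) = -5/3 (M(U) = -⅔ - 1 = -5/3)
m = -10/3 (m = (-2 + 4)*(-5/3) = 2*(-5/3) = -10/3 ≈ -3.3333)
((m*9 + 4) + (-144 + 126))² = ((-10/3*9 + 4) + (-144 + 126))² = ((-30 + 4) - 18)² = (-26 - 18)² = (-44)² = 1936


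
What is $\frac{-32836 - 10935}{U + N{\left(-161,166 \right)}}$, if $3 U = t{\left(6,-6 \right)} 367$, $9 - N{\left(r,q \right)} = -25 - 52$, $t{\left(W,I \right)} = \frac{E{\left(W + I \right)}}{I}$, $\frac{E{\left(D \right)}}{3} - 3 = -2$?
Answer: $- \frac{262626}{149} \approx -1762.6$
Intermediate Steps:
$E{\left(D \right)} = 3$ ($E{\left(D \right)} = 9 + 3 \left(-2\right) = 9 - 6 = 3$)
$t{\left(W,I \right)} = \frac{3}{I}$
$N{\left(r,q \right)} = 86$ ($N{\left(r,q \right)} = 9 - \left(-25 - 52\right) = 9 - -77 = 9 + 77 = 86$)
$U = - \frac{367}{6}$ ($U = \frac{\frac{3}{-6} \cdot 367}{3} = \frac{3 \left(- \frac{1}{6}\right) 367}{3} = \frac{\left(- \frac{1}{2}\right) 367}{3} = \frac{1}{3} \left(- \frac{367}{2}\right) = - \frac{367}{6} \approx -61.167$)
$\frac{-32836 - 10935}{U + N{\left(-161,166 \right)}} = \frac{-32836 - 10935}{- \frac{367}{6} + 86} = - \frac{43771}{\frac{149}{6}} = \left(-43771\right) \frac{6}{149} = - \frac{262626}{149}$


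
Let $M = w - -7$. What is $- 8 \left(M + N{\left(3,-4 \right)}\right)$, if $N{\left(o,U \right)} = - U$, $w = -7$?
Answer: $-32$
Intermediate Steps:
$M = 0$ ($M = -7 - -7 = -7 + 7 = 0$)
$- 8 \left(M + N{\left(3,-4 \right)}\right) = - 8 \left(0 - -4\right) = - 8 \left(0 + 4\right) = \left(-8\right) 4 = -32$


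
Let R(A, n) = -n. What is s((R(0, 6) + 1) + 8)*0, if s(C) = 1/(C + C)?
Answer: 0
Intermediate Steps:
s(C) = 1/(2*C)
s((R(0, 6) + 1) + 8)*0 = (1/(2*((-1*6 + 1) + 8)))*0 = (1/(2*((-6 + 1) + 8)))*0 = (1/(2*(-5 + 8)))*0 = ((½)/3)*0 = ((½)*(⅓))*0 = (⅙)*0 = 0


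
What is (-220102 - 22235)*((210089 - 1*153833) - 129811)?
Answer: 17825098035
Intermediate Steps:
(-220102 - 22235)*((210089 - 1*153833) - 129811) = -242337*((210089 - 153833) - 129811) = -242337*(56256 - 129811) = -242337*(-73555) = 17825098035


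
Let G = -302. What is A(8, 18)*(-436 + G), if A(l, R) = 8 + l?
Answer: -11808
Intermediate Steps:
A(8, 18)*(-436 + G) = (8 + 8)*(-436 - 302) = 16*(-738) = -11808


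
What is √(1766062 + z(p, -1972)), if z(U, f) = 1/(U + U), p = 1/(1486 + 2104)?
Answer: √1767857 ≈ 1329.6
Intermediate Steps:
p = 1/3590 ≈ 0.00027855
z(U, f) = 1/(2*U)
√(1766062 + z(p, -1972)) = √(1766062 + 1/(2*(1/3590))) = √(1766062 + (½)*3590) = √(1766062 + 1795) = √1767857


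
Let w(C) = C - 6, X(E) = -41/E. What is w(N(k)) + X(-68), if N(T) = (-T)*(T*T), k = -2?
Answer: 177/68 ≈ 2.6029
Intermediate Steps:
N(T) = -T³ (N(T) = (-T)*T² = -T³)
w(C) = -6 + C
w(N(k)) + X(-68) = (-6 - 1*(-2)³) - 41/(-68) = (-6 - 1*(-8)) - 41*(-1/68) = (-6 + 8) + 41/68 = 2 + 41/68 = 177/68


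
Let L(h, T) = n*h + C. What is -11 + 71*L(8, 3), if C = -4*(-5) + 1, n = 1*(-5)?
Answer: -1360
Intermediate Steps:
n = -5
C = 21 (C = 20 + 1 = 21)
L(h, T) = 21 - 5*h (L(h, T) = -5*h + 21 = 21 - 5*h)
-11 + 71*L(8, 3) = -11 + 71*(21 - 5*8) = -11 + 71*(21 - 40) = -11 + 71*(-19) = -11 - 1349 = -1360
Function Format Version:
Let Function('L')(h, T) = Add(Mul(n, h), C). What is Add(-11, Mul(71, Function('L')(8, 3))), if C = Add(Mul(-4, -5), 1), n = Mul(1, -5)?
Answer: -1360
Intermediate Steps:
n = -5
C = 21 (C = Add(20, 1) = 21)
Function('L')(h, T) = Add(21, Mul(-5, h)) (Function('L')(h, T) = Add(Mul(-5, h), 21) = Add(21, Mul(-5, h)))
Add(-11, Mul(71, Function('L')(8, 3))) = Add(-11, Mul(71, Add(21, Mul(-5, 8)))) = Add(-11, Mul(71, Add(21, -40))) = Add(-11, Mul(71, -19)) = Add(-11, -1349) = -1360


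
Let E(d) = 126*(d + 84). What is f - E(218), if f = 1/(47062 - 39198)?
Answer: -299240927/7864 ≈ -38052.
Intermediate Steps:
E(d) = 10584 + 126*d (E(d) = 126*(84 + d) = 10584 + 126*d)
f = 1/7864 ≈ 0.00012716
f - E(218) = 1/7864 - (10584 + 126*218) = 1/7864 - (10584 + 27468) = 1/7864 - 1*38052 = 1/7864 - 38052 = -299240927/7864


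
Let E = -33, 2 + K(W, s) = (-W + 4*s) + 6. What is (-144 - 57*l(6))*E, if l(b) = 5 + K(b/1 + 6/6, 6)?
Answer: 53658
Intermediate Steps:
K(W, s) = 4 - W + 4*s (K(W, s) = -2 + ((-W + 4*s) + 6) = -2 + (6 - W + 4*s) = 4 - W + 4*s)
l(b) = 32 - b (l(b) = 5 + (4 - (b/1 + 6/6) + 4*6) = 5 + (4 - (b*1 + 6*(⅙)) + 24) = 5 + (4 - (b + 1) + 24) = 5 + (4 - (1 + b) + 24) = 5 + (4 + (-1 - b) + 24) = 5 + (27 - b) = 32 - b)
(-144 - 57*l(6))*E = (-144 - 57*(32 - 1*6))*(-33) = (-144 - 57*(32 - 6))*(-33) = (-144 - 57*26)*(-33) = (-144 - 1482)*(-33) = -1626*(-33) = 53658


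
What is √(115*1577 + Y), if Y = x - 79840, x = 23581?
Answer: 2*√31274 ≈ 353.69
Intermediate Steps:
Y = -56259 (Y = 23581 - 79840 = -56259)
√(115*1577 + Y) = √(115*1577 - 56259) = √(181355 - 56259) = √125096 = 2*√31274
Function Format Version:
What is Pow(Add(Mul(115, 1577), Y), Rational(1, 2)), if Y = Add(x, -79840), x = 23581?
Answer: Mul(2, Pow(31274, Rational(1, 2))) ≈ 353.69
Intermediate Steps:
Y = -56259 (Y = Add(23581, -79840) = -56259)
Pow(Add(Mul(115, 1577), Y), Rational(1, 2)) = Pow(Add(Mul(115, 1577), -56259), Rational(1, 2)) = Pow(Add(181355, -56259), Rational(1, 2)) = Pow(125096, Rational(1, 2)) = Mul(2, Pow(31274, Rational(1, 2)))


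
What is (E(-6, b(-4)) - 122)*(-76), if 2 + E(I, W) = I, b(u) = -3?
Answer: 9880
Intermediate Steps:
E(I, W) = -2 + I
(E(-6, b(-4)) - 122)*(-76) = ((-2 - 6) - 122)*(-76) = (-8 - 122)*(-76) = -130*(-76) = 9880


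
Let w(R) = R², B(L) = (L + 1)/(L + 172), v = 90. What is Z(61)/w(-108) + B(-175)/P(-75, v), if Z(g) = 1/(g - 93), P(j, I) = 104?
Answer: 2706035/4852224 ≈ 0.55769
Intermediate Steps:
Z(g) = 1/(-93 + g)
B(L) = (1 + L)/(172 + L)
Z(61)/w(-108) + B(-175)/P(-75, v) = 1/((-93 + 61)*((-108)²)) + ((1 - 175)/(172 - 175))/104 = 1/(-32*11664) + (-174/(-3))*(1/104) = -1/32*1/11664 - ⅓*(-174)*(1/104) = -1/373248 + 58*(1/104) = -1/373248 + 29/52 = 2706035/4852224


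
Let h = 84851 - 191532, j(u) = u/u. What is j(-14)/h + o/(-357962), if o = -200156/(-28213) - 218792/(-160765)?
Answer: -2857451432628303/86603367983648479645 ≈ -3.2995e-5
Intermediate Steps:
j(u) = 1
h = -106681
o = 38350858036/4535662945 (o = -200156*(-1/28213) - 218792*(-1/160765) = 200156/28213 + 218792/160765 = 38350858036/4535662945 ≈ 8.4554)
j(-14)/h + o/(-357962) = 1/(-106681) + (38350858036/4535662945)/(-357962) = 1*(-1/106681) + (38350858036/4535662945)*(-1/357962) = -1/106681 - 19175429018/811797489559045 = -2857451432628303/86603367983648479645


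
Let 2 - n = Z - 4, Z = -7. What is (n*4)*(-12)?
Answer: -624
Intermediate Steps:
n = 13 (n = 2 - (-7 - 4) = 2 - 1*(-11) = 2 + 11 = 13)
(n*4)*(-12) = (13*4)*(-12) = 52*(-12) = -624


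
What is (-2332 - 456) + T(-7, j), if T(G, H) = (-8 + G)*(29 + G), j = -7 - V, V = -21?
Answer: -3118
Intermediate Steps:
j = 14 (j = -7 - 1*(-21) = -7 + 21 = 14)
(-2332 - 456) + T(-7, j) = (-2332 - 456) + (-232 + (-7)² + 21*(-7)) = -2788 + (-232 + 49 - 147) = -2788 - 330 = -3118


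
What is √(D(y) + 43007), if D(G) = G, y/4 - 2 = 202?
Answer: √43823 ≈ 209.34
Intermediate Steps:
y = 816 (y = 8 + 4*202 = 8 + 808 = 816)
√(D(y) + 43007) = √(816 + 43007) = √43823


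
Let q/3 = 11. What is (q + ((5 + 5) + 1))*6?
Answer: 264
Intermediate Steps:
q = 33 (q = 3*11 = 33)
(q + ((5 + 5) + 1))*6 = (33 + ((5 + 5) + 1))*6 = (33 + (10 + 1))*6 = (33 + 11)*6 = 44*6 = 264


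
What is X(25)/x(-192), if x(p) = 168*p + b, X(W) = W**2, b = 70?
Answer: -625/32186 ≈ -0.019418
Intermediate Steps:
x(p) = 70 + 168*p (x(p) = 168*p + 70 = 70 + 168*p)
X(25)/x(-192) = 25**2/(70 + 168*(-192)) = 625/(70 - 32256) = 625/(-32186) = 625*(-1/32186) = -625/32186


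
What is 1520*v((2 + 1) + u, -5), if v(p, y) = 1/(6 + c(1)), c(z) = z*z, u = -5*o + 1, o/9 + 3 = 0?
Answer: 1520/7 ≈ 217.14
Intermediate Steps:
o = -27 (o = -27 + 9*0 = -27 + 0 = -27)
u = 136 (u = -5*(-27) + 1 = 135 + 1 = 136)
c(z) = z**2
v(p, y) = 1/7 (v(p, y) = 1/(6 + 1**2) = 1/(6 + 1) = 1/7)
1520*v((2 + 1) + u, -5) = 1520*(1/7) = 1520/7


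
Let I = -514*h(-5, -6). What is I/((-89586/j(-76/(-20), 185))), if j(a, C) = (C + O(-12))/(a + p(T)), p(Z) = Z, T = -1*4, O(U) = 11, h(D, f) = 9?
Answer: -35980/711 ≈ -50.605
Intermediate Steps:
T = -4
j(a, C) = (11 + C)/(-4 + a) (j(a, C) = (C + 11)/(a - 4) = (11 + C)/(-4 + a))
I = -4626 (I = -514*9 = -4626)
I/((-89586/j(-76/(-20), 185))) = -4626*(-(11 + 185)/(89586*(-4 - 76/(-20)))) = -4626*(-14/(6399*(-4 - 76*(-1/20)))) = -4626*(-14/(6399*(-4 + 19/5))) = -4626/((-89586/(196/(-⅕)))) = -4626/((-89586/((-5*196)))) = -4626/((-89586/(-980))) = -4626/((-89586*(-1/980))) = -4626/6399/70 = -4626*70/6399 = -35980/711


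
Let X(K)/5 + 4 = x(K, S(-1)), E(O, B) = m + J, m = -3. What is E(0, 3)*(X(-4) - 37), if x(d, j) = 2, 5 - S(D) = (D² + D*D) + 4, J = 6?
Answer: -141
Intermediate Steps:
S(D) = 1 - 2*D² (S(D) = 5 - ((D² + D*D) + 4) = 5 - ((D² + D²) + 4) = 5 - (2*D² + 4) = 5 - (4 + 2*D²) = 5 + (-4 - 2*D²) = 1 - 2*D²)
E(O, B) = 3 (E(O, B) = -3 + 6 = 3)
X(K) = -10 (X(K) = -20 + 5*2 = -20 + 10 = -10)
E(0, 3)*(X(-4) - 37) = 3*(-10 - 37) = 3*(-47) = -141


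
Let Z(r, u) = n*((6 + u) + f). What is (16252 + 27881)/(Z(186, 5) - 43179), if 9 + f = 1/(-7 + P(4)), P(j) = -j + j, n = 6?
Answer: -102977/100725 ≈ -1.0224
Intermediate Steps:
P(j) = 0
f = -64/7 (f = -9 + 1/(-7 + 0) = -9 + 1/(-7) = -9 - ⅐ = -64/7 ≈ -9.1429)
Z(r, u) = -132/7 + 6*u (Z(r, u) = 6*((6 + u) - 64/7) = 6*(-22/7 + u) = -132/7 + 6*u)
(16252 + 27881)/(Z(186, 5) - 43179) = (16252 + 27881)/((-132/7 + 6*5) - 43179) = 44133/((-132/7 + 30) - 43179) = 44133/(78/7 - 43179) = 44133/(-302175/7) = 44133*(-7/302175) = -102977/100725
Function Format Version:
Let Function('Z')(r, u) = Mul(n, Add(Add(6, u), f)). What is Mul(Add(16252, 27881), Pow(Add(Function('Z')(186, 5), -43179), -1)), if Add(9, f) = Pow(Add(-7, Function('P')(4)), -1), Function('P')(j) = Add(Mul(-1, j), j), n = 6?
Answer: Rational(-102977, 100725) ≈ -1.0224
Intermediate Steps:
Function('P')(j) = 0
f = Rational(-64, 7) (f = Add(-9, Pow(Add(-7, 0), -1)) = Add(-9, Pow(-7, -1)) = Add(-9, Rational(-1, 7)) = Rational(-64, 7) ≈ -9.1429)
Function('Z')(r, u) = Add(Rational(-132, 7), Mul(6, u)) (Function('Z')(r, u) = Mul(6, Add(Add(6, u), Rational(-64, 7))) = Mul(6, Add(Rational(-22, 7), u)) = Add(Rational(-132, 7), Mul(6, u)))
Mul(Add(16252, 27881), Pow(Add(Function('Z')(186, 5), -43179), -1)) = Mul(Add(16252, 27881), Pow(Add(Add(Rational(-132, 7), Mul(6, 5)), -43179), -1)) = Mul(44133, Pow(Add(Add(Rational(-132, 7), 30), -43179), -1)) = Mul(44133, Pow(Add(Rational(78, 7), -43179), -1)) = Mul(44133, Pow(Rational(-302175, 7), -1)) = Mul(44133, Rational(-7, 302175)) = Rational(-102977, 100725)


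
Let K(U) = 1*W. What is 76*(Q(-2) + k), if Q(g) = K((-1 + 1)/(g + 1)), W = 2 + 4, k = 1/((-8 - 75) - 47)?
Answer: 29602/65 ≈ 455.42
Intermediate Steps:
k = -1/130 (k = 1/(-83 - 47) = 1/(-130) = -1/130 ≈ -0.0076923)
W = 6
K(U) = 6 (K(U) = 1*6 = 6)
Q(g) = 6
76*(Q(-2) + k) = 76*(6 - 1/130) = 76*(779/130) = 29602/65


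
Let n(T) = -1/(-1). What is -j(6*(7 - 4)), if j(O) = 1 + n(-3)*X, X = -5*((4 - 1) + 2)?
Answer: 24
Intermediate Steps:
n(T) = 1 (n(T) = -1*(-1) = 1)
X = -25 (X = -5*(3 + 2) = -5*5 = -25)
j(O) = -24 (j(O) = 1 + 1*(-25) = 1 - 25 = -24)
-j(6*(7 - 4)) = -1*(-24) = 24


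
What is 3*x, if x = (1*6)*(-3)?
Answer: -54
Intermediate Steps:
x = -18 (x = 6*(-3) = -18)
3*x = 3*(-18) = -54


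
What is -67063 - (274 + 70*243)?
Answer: -84347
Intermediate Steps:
-67063 - (274 + 70*243) = -67063 - (274 + 17010) = -67063 - 1*17284 = -67063 - 17284 = -84347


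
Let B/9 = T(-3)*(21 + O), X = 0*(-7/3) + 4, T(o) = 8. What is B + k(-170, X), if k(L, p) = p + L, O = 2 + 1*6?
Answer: 1922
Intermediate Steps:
O = 8 (O = 2 + 6 = 8)
X = 4 (X = 0*(-7*1/3) + 4 = 0*(-7/3) + 4 = 0 + 4 = 4)
k(L, p) = L + p
B = 2088 (B = 9*(8*(21 + 8)) = 9*(8*29) = 9*232 = 2088)
B + k(-170, X) = 2088 + (-170 + 4) = 2088 - 166 = 1922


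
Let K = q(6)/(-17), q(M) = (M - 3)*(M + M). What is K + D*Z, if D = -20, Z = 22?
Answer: -7516/17 ≈ -442.12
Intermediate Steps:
q(M) = 2*M*(-3 + M) (q(M) = (-3 + M)*(2*M) = 2*M*(-3 + M))
K = -36/17 (K = (2*6*(-3 + 6))/(-17) = (2*6*3)*(-1/17) = 36*(-1/17) = -36/17 ≈ -2.1176)
K + D*Z = -36/17 - 20*22 = -36/17 - 440 = -7516/17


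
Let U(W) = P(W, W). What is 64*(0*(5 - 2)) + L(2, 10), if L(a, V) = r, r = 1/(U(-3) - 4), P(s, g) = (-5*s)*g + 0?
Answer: -1/49 ≈ -0.020408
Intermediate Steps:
P(s, g) = -5*g*s (P(s, g) = -5*g*s + 0 = -5*g*s)
U(W) = -5*W² (U(W) = -5*W*W = -5*W²)
r = -1/49 (r = 1/(-5*(-3)² - 4) = 1/(-5*9 - 4) = 1/(-45 - 4) = 1/(-49) = -1/49 ≈ -0.020408)
L(a, V) = -1/49
64*(0*(5 - 2)) + L(2, 10) = 64*(0*(5 - 2)) - 1/49 = 64*(0*3) - 1/49 = 64*0 - 1/49 = 0 - 1/49 = -1/49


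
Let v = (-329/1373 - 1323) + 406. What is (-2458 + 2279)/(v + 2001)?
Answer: -245767/1488003 ≈ -0.16517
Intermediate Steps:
v = -1259370/1373 (v = (-329*1/1373 - 1323) + 406 = (-329/1373 - 1323) + 406 = -1816808/1373 + 406 = -1259370/1373 ≈ -917.24)
(-2458 + 2279)/(v + 2001) = (-2458 + 2279)/(-1259370/1373 + 2001) = -179/1488003/1373 = -179*1373/1488003 = -245767/1488003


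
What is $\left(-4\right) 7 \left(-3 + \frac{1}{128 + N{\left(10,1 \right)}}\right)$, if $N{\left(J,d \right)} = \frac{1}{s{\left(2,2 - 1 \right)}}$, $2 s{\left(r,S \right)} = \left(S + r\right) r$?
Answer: $\frac{4608}{55} \approx 83.782$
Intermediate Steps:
$s{\left(r,S \right)} = \frac{r \left(S + r\right)}{2}$ ($s{\left(r,S \right)} = \frac{\left(S + r\right) r}{2} = \frac{r \left(S + r\right)}{2}$)
$N{\left(J,d \right)} = \frac{1}{3}$ ($N{\left(J,d \right)} = \frac{1}{\frac{1}{2} \cdot 2 \left(\left(2 - 1\right) + 2\right)} = \frac{1}{\frac{1}{2} \cdot 2 \left(1 + 2\right)} = \frac{1}{\frac{1}{2} \cdot 2 \cdot 3} = \frac{1}{3}$)
$\left(-4\right) 7 \left(-3 + \frac{1}{128 + N{\left(10,1 \right)}}\right) = \left(-4\right) 7 \left(-3 + \frac{1}{128 + \frac{1}{3}}\right) = - 28 \left(-3 + \frac{1}{\frac{385}{3}}\right) = - 28 \left(-3 + \frac{3}{385}\right) = \left(-28\right) \left(- \frac{1152}{385}\right) = \frac{4608}{55}$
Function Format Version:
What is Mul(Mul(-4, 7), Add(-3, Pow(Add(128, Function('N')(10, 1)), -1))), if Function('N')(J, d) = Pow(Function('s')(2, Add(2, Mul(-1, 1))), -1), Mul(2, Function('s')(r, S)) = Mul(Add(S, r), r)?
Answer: Rational(4608, 55) ≈ 83.782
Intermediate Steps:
Function('s')(r, S) = Mul(Rational(1, 2), r, Add(S, r)) (Function('s')(r, S) = Mul(Rational(1, 2), Mul(Add(S, r), r)) = Mul(Rational(1, 2), Mul(r, Add(S, r))) = Mul(Rational(1, 2), r, Add(S, r)))
Function('N')(J, d) = Rational(1, 3) (Function('N')(J, d) = Pow(Mul(Rational(1, 2), 2, Add(Add(2, Mul(-1, 1)), 2)), -1) = Pow(Mul(Rational(1, 2), 2, Add(Add(2, -1), 2)), -1) = Pow(Mul(Rational(1, 2), 2, Add(1, 2)), -1) = Pow(Mul(Rational(1, 2), 2, 3), -1) = Pow(3, -1) = Rational(1, 3))
Mul(Mul(-4, 7), Add(-3, Pow(Add(128, Function('N')(10, 1)), -1))) = Mul(Mul(-4, 7), Add(-3, Pow(Add(128, Rational(1, 3)), -1))) = Mul(-28, Add(-3, Pow(Rational(385, 3), -1))) = Mul(-28, Add(-3, Rational(3, 385))) = Mul(-28, Rational(-1152, 385)) = Rational(4608, 55)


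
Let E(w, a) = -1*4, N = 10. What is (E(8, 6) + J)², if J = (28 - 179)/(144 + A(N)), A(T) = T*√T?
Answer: 1270109293/48688712 - 4751215*√10/6086089 ≈ 23.618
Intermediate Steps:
A(T) = T^(3/2)
E(w, a) = -4
J = -151/(144 + 10*√10) (J = (28 - 179)/(144 + 10^(3/2)) = -151/(144 + 10*√10) ≈ -0.85980)
(E(8, 6) + J)² = (-4 + (-2718/2467 + 755*√10/9868))² = (-12586/2467 + 755*√10/9868)²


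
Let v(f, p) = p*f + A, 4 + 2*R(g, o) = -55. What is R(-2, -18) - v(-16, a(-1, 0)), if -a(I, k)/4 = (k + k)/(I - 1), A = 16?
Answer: -91/2 ≈ -45.500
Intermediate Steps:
R(g, o) = -59/2 (R(g, o) = -2 + (1/2)*(-55) = -2 - 55/2 = -59/2)
a(I, k) = -8*k/(-1 + I) (a(I, k) = -4*(k + k)/(I - 1) = -4*2*k/(-1 + I) = -8*k/(-1 + I))
v(f, p) = 16 + f*p (v(f, p) = p*f + 16 = f*p + 16 = 16 + f*p)
R(-2, -18) - v(-16, a(-1, 0)) = -59/2 - (16 - (-128)*0/(-1 - 1)) = -59/2 - (16 - (-128)*0/(-2)) = -59/2 - (16 - (-128)*0*(-1)/2) = -59/2 - (16 - 16*0) = -59/2 - (16 + 0) = -59/2 - 1*16 = -59/2 - 16 = -91/2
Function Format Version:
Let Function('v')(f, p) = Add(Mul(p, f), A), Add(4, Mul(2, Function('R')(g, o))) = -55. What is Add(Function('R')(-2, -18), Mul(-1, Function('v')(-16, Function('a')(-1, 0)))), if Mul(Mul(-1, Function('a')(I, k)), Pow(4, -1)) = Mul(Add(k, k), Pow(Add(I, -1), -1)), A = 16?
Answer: Rational(-91, 2) ≈ -45.500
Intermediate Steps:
Function('R')(g, o) = Rational(-59, 2) (Function('R')(g, o) = Add(-2, Mul(Rational(1, 2), -55)) = Add(-2, Rational(-55, 2)) = Rational(-59, 2))
Function('a')(I, k) = Mul(-8, k, Pow(Add(-1, I), -1)) (Function('a')(I, k) = Mul(-4, Mul(Add(k, k), Pow(Add(I, -1), -1))) = Mul(-4, Mul(Mul(2, k), Pow(Add(-1, I), -1))) = Mul(-4, Mul(2, k, Pow(Add(-1, I), -1))) = Mul(-8, k, Pow(Add(-1, I), -1)))
Function('v')(f, p) = Add(16, Mul(f, p)) (Function('v')(f, p) = Add(Mul(p, f), 16) = Add(Mul(f, p), 16) = Add(16, Mul(f, p)))
Add(Function('R')(-2, -18), Mul(-1, Function('v')(-16, Function('a')(-1, 0)))) = Add(Rational(-59, 2), Mul(-1, Add(16, Mul(-16, Mul(-8, 0, Pow(Add(-1, -1), -1)))))) = Add(Rational(-59, 2), Mul(-1, Add(16, Mul(-16, Mul(-8, 0, Pow(-2, -1)))))) = Add(Rational(-59, 2), Mul(-1, Add(16, Mul(-16, Mul(-8, 0, Rational(-1, 2)))))) = Add(Rational(-59, 2), Mul(-1, Add(16, Mul(-16, 0)))) = Add(Rational(-59, 2), Mul(-1, Add(16, 0))) = Add(Rational(-59, 2), Mul(-1, 16)) = Add(Rational(-59, 2), -16) = Rational(-91, 2)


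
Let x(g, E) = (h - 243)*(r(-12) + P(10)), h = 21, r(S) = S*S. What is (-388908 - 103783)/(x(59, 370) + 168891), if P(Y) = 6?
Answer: -492691/135591 ≈ -3.6337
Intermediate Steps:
r(S) = S²
x(g, E) = -33300 (x(g, E) = (21 - 243)*((-12)² + 6) = -222*(144 + 6) = -222*150 = -33300)
(-388908 - 103783)/(x(59, 370) + 168891) = (-388908 - 103783)/(-33300 + 168891) = -492691/135591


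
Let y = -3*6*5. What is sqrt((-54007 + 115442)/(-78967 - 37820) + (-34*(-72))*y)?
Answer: 5*I*sqrt(993387259857)/10617 ≈ 469.38*I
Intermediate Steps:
y = -90 (y = -18*5 = -90)
sqrt((-54007 + 115442)/(-78967 - 37820) + (-34*(-72))*y) = sqrt((-54007 + 115442)/(-78967 - 37820) - 34*(-72)*(-90)) = sqrt(61435/(-116787) + 2448*(-90)) = sqrt(61435*(-1/116787) - 220320) = sqrt(-5585/10617 - 220320) = sqrt(-2339143025/10617) = 5*I*sqrt(993387259857)/10617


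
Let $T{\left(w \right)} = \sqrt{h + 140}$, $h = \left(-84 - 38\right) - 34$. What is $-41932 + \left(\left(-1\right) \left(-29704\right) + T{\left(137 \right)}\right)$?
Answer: $-12228 + 4 i \approx -12228.0 + 4.0 i$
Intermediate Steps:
$h = -156$ ($h = -122 - 34 = -156$)
$T{\left(w \right)} = 4 i$ ($T{\left(w \right)} = \sqrt{-156 + 140} = \sqrt{-16} = 4 i$)
$-41932 + \left(\left(-1\right) \left(-29704\right) + T{\left(137 \right)}\right) = -41932 + \left(\left(-1\right) \left(-29704\right) + 4 i\right) = -41932 + \left(29704 + 4 i\right) = -12228 + 4 i$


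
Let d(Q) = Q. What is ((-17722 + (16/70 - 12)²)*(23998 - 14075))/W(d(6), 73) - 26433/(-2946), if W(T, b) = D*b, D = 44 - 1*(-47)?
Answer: -209819508536091/7991196850 ≈ -26256.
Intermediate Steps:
D = 91 (D = 44 + 47 = 91)
W(T, b) = 91*b
((-17722 + (16/70 - 12)²)*(23998 - 14075))/W(d(6), 73) - 26433/(-2946) = ((-17722 + (16/70 - 12)²)*(23998 - 14075))/((91*73)) - 26433/(-2946) = ((-17722 + (16*(1/70) - 12)²)*9923)/6643 - 26433*(-1/2946) = ((-17722 + (8/35 - 12)²)*9923)*(1/6643) + 8811/982 = ((-17722 + (-412/35)²)*9923)*(1/6643) + 8811/982 = ((-17722 + 169744/1225)*9923)*(1/6643) + 8811/982 = -21539706/1225*9923*(1/6643) + 8811/982 = -213738502638/1225*1/6643 + 8811/982 = -213738502638/8137675 + 8811/982 = -209819508536091/7991196850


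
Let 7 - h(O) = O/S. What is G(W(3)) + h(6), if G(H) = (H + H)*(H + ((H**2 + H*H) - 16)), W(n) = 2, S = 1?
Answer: -23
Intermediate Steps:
h(O) = 7 - O (h(O) = 7 - O/1 = 7 - O)
G(H) = 2*H*(-16 + H + 2*H**2) (G(H) = (2*H)*(H + ((H**2 + H**2) - 16)) = (2*H)*(H + (2*H**2 - 16)) = (2*H)*(H + (-16 + 2*H**2)) = (2*H)*(-16 + H + 2*H**2) = 2*H*(-16 + H + 2*H**2))
G(W(3)) + h(6) = 2*2*(-16 + 2 + 2*2**2) + (7 - 1*6) = 2*2*(-16 + 2 + 2*4) + (7 - 6) = 2*2*(-16 + 2 + 8) + 1 = 2*2*(-6) + 1 = -24 + 1 = -23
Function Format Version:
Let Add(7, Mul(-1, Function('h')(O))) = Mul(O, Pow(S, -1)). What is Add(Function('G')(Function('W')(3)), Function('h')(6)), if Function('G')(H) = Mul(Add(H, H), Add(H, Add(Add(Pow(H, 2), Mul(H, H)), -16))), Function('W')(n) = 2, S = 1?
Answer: -23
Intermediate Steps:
Function('h')(O) = Add(7, Mul(-1, O)) (Function('h')(O) = Add(7, Mul(-1, Mul(O, Pow(1, -1)))) = Add(7, Mul(-1, Mul(O, 1))) = Add(7, Mul(-1, O)))
Function('G')(H) = Mul(2, H, Add(-16, H, Mul(2, Pow(H, 2)))) (Function('G')(H) = Mul(Mul(2, H), Add(H, Add(Add(Pow(H, 2), Pow(H, 2)), -16))) = Mul(Mul(2, H), Add(H, Add(Mul(2, Pow(H, 2)), -16))) = Mul(Mul(2, H), Add(H, Add(-16, Mul(2, Pow(H, 2))))) = Mul(Mul(2, H), Add(-16, H, Mul(2, Pow(H, 2)))) = Mul(2, H, Add(-16, H, Mul(2, Pow(H, 2)))))
Add(Function('G')(Function('W')(3)), Function('h')(6)) = Add(Mul(2, 2, Add(-16, 2, Mul(2, Pow(2, 2)))), Add(7, Mul(-1, 6))) = Add(Mul(2, 2, Add(-16, 2, Mul(2, 4))), Add(7, -6)) = Add(Mul(2, 2, Add(-16, 2, 8)), 1) = Add(Mul(2, 2, -6), 1) = Add(-24, 1) = -23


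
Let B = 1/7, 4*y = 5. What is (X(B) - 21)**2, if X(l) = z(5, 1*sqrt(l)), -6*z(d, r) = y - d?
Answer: 26569/64 ≈ 415.14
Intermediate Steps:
y = 5/4 (y = (1/4)*5 = 5/4 ≈ 1.2500)
B = 1/7 ≈ 0.14286
z(d, r) = -5/24 + d/6 (z(d, r) = -(5/4 - d)/6 = -5/24 + d/6)
X(l) = 5/8 (X(l) = -5/24 + (1/6)*5 = -5/24 + 5/6 = 5/8)
(X(B) - 21)**2 = (5/8 - 21)**2 = (-163/8)**2 = 26569/64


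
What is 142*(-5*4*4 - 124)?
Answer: -28968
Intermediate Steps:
142*(-5*4*4 - 124) = 142*(-20*4 - 124) = 142*(-80 - 124) = 142*(-204) = -28968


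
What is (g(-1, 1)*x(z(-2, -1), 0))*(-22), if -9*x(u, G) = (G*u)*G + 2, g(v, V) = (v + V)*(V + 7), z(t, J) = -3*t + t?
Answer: 0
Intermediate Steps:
z(t, J) = -2*t
g(v, V) = (7 + V)*(V + v) (g(v, V) = (V + v)*(7 + V) = (7 + V)*(V + v))
x(u, G) = -2/9 - u*G²/9 (x(u, G) = -((G*u)*G + 2)/9 = -(u*G² + 2)/9 = -(2 + u*G²)/9 = -2/9 - u*G²/9)
(g(-1, 1)*x(z(-2, -1), 0))*(-22) = ((1² + 7*1 + 7*(-1) + 1*(-1))*(-2/9 - ⅑*(-2*(-2))*0²))*(-22) = ((1 + 7 - 7 - 1)*(-2/9 - ⅑*4*0))*(-22) = (0*(-2/9 + 0))*(-22) = (0*(-2/9))*(-22) = 0*(-22) = 0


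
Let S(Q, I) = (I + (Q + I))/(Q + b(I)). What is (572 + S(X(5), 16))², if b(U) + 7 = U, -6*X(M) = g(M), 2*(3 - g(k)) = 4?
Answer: 930677049/2809 ≈ 3.3132e+5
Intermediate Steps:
g(k) = 1 (g(k) = 3 - ½*4 = 3 - 2 = 1)
X(M) = -⅙ (X(M) = -⅙*1 = -⅙)
b(U) = -7 + U
S(Q, I) = (Q + 2*I)/(-7 + I + Q) (S(Q, I) = (I + (Q + I))/(Q + (-7 + I)) = (I + (I + Q))/(-7 + I + Q) = (Q + 2*I)/(-7 + I + Q))
(572 + S(X(5), 16))² = (572 + (-⅙ + 2*16)/(-7 + 16 - ⅙))² = (572 + (-⅙ + 32)/(53/6))² = (572 + (6/53)*(191/6))² = (572 + 191/53)² = (30507/53)² = 930677049/2809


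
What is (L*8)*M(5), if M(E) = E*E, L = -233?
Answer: -46600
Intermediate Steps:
M(E) = E**2
(L*8)*M(5) = -233*8*5**2 = -1864*25 = -46600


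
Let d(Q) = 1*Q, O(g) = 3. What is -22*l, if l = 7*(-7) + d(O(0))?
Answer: 1012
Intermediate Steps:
d(Q) = Q
l = -46 (l = 7*(-7) + 3 = -49 + 3 = -46)
-22*l = -22*(-46) = 1012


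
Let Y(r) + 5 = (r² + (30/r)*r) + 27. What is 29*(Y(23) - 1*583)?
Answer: -58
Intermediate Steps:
Y(r) = 52 + r² (Y(r) = -5 + ((r² + (30/r)*r) + 27) = -5 + ((r² + 30) + 27) = -5 + ((30 + r²) + 27) = -5 + (57 + r²) = 52 + r²)
29*(Y(23) - 1*583) = 29*((52 + 23²) - 1*583) = 29*((52 + 529) - 583) = 29*(581 - 583) = 29*(-2) = -58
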